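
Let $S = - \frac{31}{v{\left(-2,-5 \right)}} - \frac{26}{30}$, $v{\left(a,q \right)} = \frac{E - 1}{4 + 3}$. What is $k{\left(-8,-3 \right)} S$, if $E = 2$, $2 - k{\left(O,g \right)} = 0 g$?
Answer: $- \frac{6536}{15} \approx -435.73$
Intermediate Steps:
$k{\left(O,g \right)} = 2$ ($k{\left(O,g \right)} = 2 - 0 g = 2 - 0 = 2 + 0 = 2$)
$v{\left(a,q \right)} = \frac{1}{7}$ ($v{\left(a,q \right)} = \frac{2 - 1}{4 + 3} = 1 \cdot \frac{1}{7} = \frac{1}{7}$)
$S = - \frac{3268}{15}$ ($S = - 31 \frac{1}{\frac{1}{7}} - \frac{26}{30} = \left(-31\right) 7 - \frac{13}{15} = -217 - \frac{13}{15} = - \frac{3268}{15} \approx -217.87$)
$k{\left(-8,-3 \right)} S = 2 \left(- \frac{3268}{15}\right) = - \frac{6536}{15}$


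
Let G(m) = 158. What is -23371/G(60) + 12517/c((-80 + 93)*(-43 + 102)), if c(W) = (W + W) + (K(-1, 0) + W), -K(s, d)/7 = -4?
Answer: -52453373/367982 ≈ -142.54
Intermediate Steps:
K(s, d) = 28 (K(s, d) = -7*(-4) = 28)
c(W) = 28 + 3*W (c(W) = (W + W) + (28 + W) = 2*W + (28 + W) = 28 + 3*W)
-23371/G(60) + 12517/c((-80 + 93)*(-43 + 102)) = -23371/158 + 12517/(28 + 3*((-80 + 93)*(-43 + 102))) = -23371*1/158 + 12517/(28 + 3*(13*59)) = -23371/158 + 12517/(28 + 3*767) = -23371/158 + 12517/(28 + 2301) = -23371/158 + 12517/2329 = -52453373/367982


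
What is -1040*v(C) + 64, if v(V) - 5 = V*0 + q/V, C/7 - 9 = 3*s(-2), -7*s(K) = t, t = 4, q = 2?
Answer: -264016/51 ≈ -5176.8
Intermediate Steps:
s(K) = -4/7 (s(K) = -⅐*4 = -4/7)
C = 51 (C = 63 + 7*(3*(-4/7)) = 63 + 7*(-12/7) = 63 - 12 = 51)
v(V) = 5 + 2/V (v(V) = 5 + (V*0 + 2/V) = 5 + (0 + 2/V) = 5 + 2/V)
-1040*v(C) + 64 = -1040*(5 + 2/51) + 64 = -1040*257/51 + 64 = -267280/51 + 64 = -264016/51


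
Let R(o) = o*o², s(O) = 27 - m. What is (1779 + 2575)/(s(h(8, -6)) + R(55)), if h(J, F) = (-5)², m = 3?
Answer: 4354/166399 ≈ 0.026166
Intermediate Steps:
h(J, F) = 25
s(O) = 24 (s(O) = 27 - 1*3 = 27 - 3 = 24)
R(o) = o³
(1779 + 2575)/(s(h(8, -6)) + R(55)) = (1779 + 2575)/(24 + 55³) = 4354/(24 + 166375) = 4354/166399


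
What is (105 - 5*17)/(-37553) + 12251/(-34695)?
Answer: -460755703/1302901335 ≈ -0.35364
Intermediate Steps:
(105 - 5*17)/(-37553) + 12251/(-34695) = (105 - 85)*(-1/37553) + 12251*(-1/34695) = 20*(-1/37553) - 12251/34695 = -20/37553 - 12251/34695 = -460755703/1302901335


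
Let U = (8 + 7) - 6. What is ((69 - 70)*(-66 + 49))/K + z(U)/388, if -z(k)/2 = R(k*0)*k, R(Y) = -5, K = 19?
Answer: 4153/3686 ≈ 1.1267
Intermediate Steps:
U = 9 (U = 15 - 6 = 9)
z(k) = 10*k (z(k) = -(-10)*k = 10*k)
((69 - 70)*(-66 + 49))/K + z(U)/388 = ((69 - 70)*(-66 + 49))/19 + (10*9)/388 = -1*(-17)*(1/19) + 90*(1/388) = 17*(1/19) + 45/194 = 17/19 + 45/194 = 4153/3686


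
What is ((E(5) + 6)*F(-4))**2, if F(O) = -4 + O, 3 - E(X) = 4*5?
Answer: 7744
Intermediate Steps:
E(X) = -17 (E(X) = 3 - 4*5 = 3 - 1*20 = 3 - 20 = -17)
((E(5) + 6)*F(-4))**2 = ((-17 + 6)*(-4 - 4))**2 = (-11*(-8))**2 = 88**2 = 7744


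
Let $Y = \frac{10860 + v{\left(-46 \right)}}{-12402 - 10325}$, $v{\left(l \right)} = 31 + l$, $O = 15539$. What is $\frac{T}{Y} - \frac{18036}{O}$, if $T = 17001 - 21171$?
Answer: $\frac{98164009106}{11234697} \approx 8737.6$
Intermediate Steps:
$T = -4170$
$Y = - \frac{10845}{22727}$ ($Y = \frac{10860 + \left(31 - 46\right)}{-12402 - 10325} = \frac{10860 - 15}{-22727} = 10845 \left(- \frac{1}{22727}\right) = - \frac{10845}{22727} \approx -0.47719$)
$\frac{T}{Y} - \frac{18036}{O} = - \frac{4170}{- \frac{10845}{22727}} - \frac{18036}{15539} = \left(-4170\right) \left(- \frac{22727}{10845}\right) - \frac{18036}{15539} = \frac{6318106}{723} - \frac{18036}{15539} = \frac{98164009106}{11234697}$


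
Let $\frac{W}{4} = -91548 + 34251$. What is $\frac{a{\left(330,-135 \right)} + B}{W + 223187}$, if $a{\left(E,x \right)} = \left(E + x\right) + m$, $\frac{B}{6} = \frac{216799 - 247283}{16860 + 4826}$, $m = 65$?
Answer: $- \frac{2727728}{65068843} \approx -0.041921$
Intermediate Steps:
$W = -229188$ ($W = 4 \left(-91548 + 34251\right) = 4 \left(-57297\right) = -229188$)
$B = - \frac{91452}{10843}$ ($B = 6 \frac{216799 - 247283}{16860 + 4826} = 6 \left(- \frac{30484}{21686}\right) = 6 \left(\left(-30484\right) \frac{1}{21686}\right) = 6 \left(- \frac{15242}{10843}\right) = - \frac{91452}{10843} \approx -8.4342$)
$a{\left(E,x \right)} = 65 + E + x$ ($a{\left(E,x \right)} = \left(E + x\right) + 65 = 65 + E + x$)
$\frac{a{\left(330,-135 \right)} + B}{W + 223187} = \frac{\left(65 + 330 - 135\right) - \frac{91452}{10843}}{-229188 + 223187} = \frac{260 - \frac{91452}{10843}}{-6001} = \frac{2727728}{10843} \left(- \frac{1}{6001}\right) = - \frac{2727728}{65068843}$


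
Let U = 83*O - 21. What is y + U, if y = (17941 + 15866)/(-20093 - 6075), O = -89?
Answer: -193886351/26168 ≈ -7409.3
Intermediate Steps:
U = -7408 (U = 83*(-89) - 21 = -7387 - 21 = -7408)
y = -33807/26168 (y = 33807/(-26168) = 33807*(-1/26168) = -33807/26168 ≈ -1.2919)
y + U = -33807/26168 - 7408 = -193886351/26168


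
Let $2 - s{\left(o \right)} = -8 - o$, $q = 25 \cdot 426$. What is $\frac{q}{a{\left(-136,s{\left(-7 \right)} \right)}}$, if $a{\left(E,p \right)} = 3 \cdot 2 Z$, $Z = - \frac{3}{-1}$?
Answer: $\frac{1775}{3} \approx 591.67$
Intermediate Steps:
$q = 10650$
$Z = 3$ ($Z = \left(-3\right) \left(-1\right) = 3$)
$s{\left(o \right)} = 10 + o$ ($s{\left(o \right)} = 2 - \left(-8 - o\right) = 2 + \left(8 + o\right) = 10 + o$)
$a{\left(E,p \right)} = 18$ ($a{\left(E,p \right)} = 3 \cdot 2 \cdot 3 = 6 \cdot 3 = 18$)
$\frac{q}{a{\left(-136,s{\left(-7 \right)} \right)}} = \frac{10650}{18} = 10650 \cdot \frac{1}{18} = \frac{1775}{3}$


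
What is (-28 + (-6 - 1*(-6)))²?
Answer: 784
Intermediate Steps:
(-28 + (-6 - 1*(-6)))² = (-28 + (-6 + 6))² = (-28 + 0)² = (-28)² = 784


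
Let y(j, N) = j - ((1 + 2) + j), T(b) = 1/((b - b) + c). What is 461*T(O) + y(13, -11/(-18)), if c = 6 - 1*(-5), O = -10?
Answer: 428/11 ≈ 38.909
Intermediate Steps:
c = 11 (c = 6 + 5 = 11)
T(b) = 1/11 (T(b) = 1/((b - b) + 11) = 1/(0 + 11) = 1/11)
y(j, N) = -3 (y(j, N) = j - (3 + j) = j + (-3 - j) = -3)
461*T(O) + y(13, -11/(-18)) = 461*(1/11) - 3 = 461/11 - 3 = 428/11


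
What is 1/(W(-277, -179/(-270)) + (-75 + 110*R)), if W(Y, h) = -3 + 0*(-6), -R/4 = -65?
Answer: 1/28522 ≈ 3.5061e-5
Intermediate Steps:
R = 260 (R = -4*(-65) = 260)
W(Y, h) = -3 (W(Y, h) = -3 + 0 = -3)
1/(W(-277, -179/(-270)) + (-75 + 110*R)) = 1/(-3 + (-75 + 110*260)) = 1/(-3 + (-75 + 28600)) = 1/(-3 + 28525) = 1/28522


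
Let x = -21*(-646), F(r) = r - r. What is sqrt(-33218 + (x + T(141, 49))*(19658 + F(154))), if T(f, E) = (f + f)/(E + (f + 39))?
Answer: sqrt(13984515813934)/229 ≈ 16330.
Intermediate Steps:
F(r) = 0
T(f, E) = 2*f/(39 + E + f) (T(f, E) = (2*f)/(E + (39 + f)) = (2*f)/(39 + E + f) = 2*f/(39 + E + f))
x = 13566
sqrt(-33218 + (x + T(141, 49))*(19658 + F(154))) = sqrt(-33218 + (13566 + 2*141/(39 + 49 + 141))*(19658 + 0)) = sqrt(-33218 + (13566 + 2*141/229)*19658) = sqrt(-33218 + (13566 + 2*141*(1/229))*19658) = sqrt(-33218 + (13566 + 282/229)*19658) = sqrt(-33218 + (3106896/229)*19658) = sqrt(-33218 + 61075361568/229) = sqrt(61067754646/229) = sqrt(13984515813934)/229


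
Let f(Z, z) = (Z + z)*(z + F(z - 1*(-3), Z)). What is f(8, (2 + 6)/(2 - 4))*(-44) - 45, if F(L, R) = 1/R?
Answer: 637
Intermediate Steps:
f(Z, z) = (Z + z)*(z + 1/Z)
f(8, (2 + 6)/(2 - 4))*(-44) - 45 = (1 + ((2 + 6)/(2 - 4))² + 8*((2 + 6)/(2 - 4)) + ((2 + 6)/(2 - 4))/8)*(-44) - 45 = (1 + (8/(-2))² + 8*(8/(-2)) + (8/(-2))*(⅛))*(-44) - 45 = (1 + (8*(-½))² + 8*(8*(-½)) + (8*(-½))*(⅛))*(-44) - 45 = (1 + (-4)² + 8*(-4) - 4*⅛)*(-44) - 45 = (1 + 16 - 32 - ½)*(-44) - 45 = -31/2*(-44) - 45 = 682 - 45 = 637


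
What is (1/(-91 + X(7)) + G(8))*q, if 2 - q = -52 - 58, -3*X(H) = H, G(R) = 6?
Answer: 3354/5 ≈ 670.80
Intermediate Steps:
X(H) = -H/3
q = 112 (q = 2 - (-52 - 58) = 2 - 1*(-110) = 2 + 110 = 112)
(1/(-91 + X(7)) + G(8))*q = (1/(-91 - ⅓*7) + 6)*112 = (1/(-91 - 7/3) + 6)*112 = (1/(-280/3) + 6)*112 = (-3/280 + 6)*112 = (1677/280)*112 = 3354/5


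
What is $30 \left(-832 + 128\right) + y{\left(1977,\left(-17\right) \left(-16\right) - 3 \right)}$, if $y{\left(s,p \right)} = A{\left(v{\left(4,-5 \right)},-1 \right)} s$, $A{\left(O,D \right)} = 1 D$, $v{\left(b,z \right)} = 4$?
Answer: $-23097$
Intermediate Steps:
$A{\left(O,D \right)} = D$
$y{\left(s,p \right)} = - s$
$30 \left(-832 + 128\right) + y{\left(1977,\left(-17\right) \left(-16\right) - 3 \right)} = 30 \left(-832 + 128\right) - 1977 = 30 \left(-704\right) - 1977 = -21120 - 1977 = -23097$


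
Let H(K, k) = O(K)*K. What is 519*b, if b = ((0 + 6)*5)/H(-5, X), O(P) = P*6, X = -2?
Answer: 519/5 ≈ 103.80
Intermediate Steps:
O(P) = 6*P
H(K, k) = 6*K**2 (H(K, k) = (6*K)*K = 6*K**2)
b = 1/5 (b = ((0 + 6)*5)/((6*(-5)**2)) = (6*5)/((6*25)) = 30/150 = 30*(1/150) = 1/5 ≈ 0.20000)
519*b = 519*(1/5) = 519/5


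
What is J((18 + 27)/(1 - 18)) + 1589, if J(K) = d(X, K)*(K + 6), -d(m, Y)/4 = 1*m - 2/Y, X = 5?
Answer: 385511/255 ≈ 1511.8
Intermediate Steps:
d(m, Y) = -4*m + 8/Y (d(m, Y) = -4*(1*m - 2/Y) = -4*(m - 2/Y) = -4*m + 8/Y)
J(K) = (-20 + 8/K)*(6 + K) (J(K) = (-4*5 + 8/K)*(K + 6) = (-20 + 8/K)*(6 + K))
J((18 + 27)/(1 - 18)) + 1589 = (-112 - 20*(18 + 27)/(1 - 18) + 48/(((18 + 27)/(1 - 18)))) + 1589 = (-112 - 900/(-17) + 48/((45/(-17)))) + 1589 = (-112 - 900*(-1)/17 + 48/((45*(-1/17)))) + 1589 = (-112 - 20*(-45/17) + 48/(-45/17)) + 1589 = (-112 + 900/17 + 48*(-17/45)) + 1589 = (-112 + 900/17 - 272/15) + 1589 = -19684/255 + 1589 = 385511/255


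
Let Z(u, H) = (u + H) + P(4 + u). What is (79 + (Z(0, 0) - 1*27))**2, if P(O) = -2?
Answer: 2500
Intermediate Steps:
Z(u, H) = -2 + H + u (Z(u, H) = (u + H) - 2 = (H + u) - 2 = -2 + H + u)
(79 + (Z(0, 0) - 1*27))**2 = (79 + ((-2 + 0 + 0) - 1*27))**2 = (79 + (-2 - 27))**2 = (79 - 29)**2 = 50**2 = 2500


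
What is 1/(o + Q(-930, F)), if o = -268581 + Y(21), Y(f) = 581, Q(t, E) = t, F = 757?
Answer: -1/268930 ≈ -3.7184e-6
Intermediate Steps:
o = -268000 (o = -268581 + 581 = -268000)
1/(o + Q(-930, F)) = 1/(-268000 - 930) = 1/(-268930) = -1/268930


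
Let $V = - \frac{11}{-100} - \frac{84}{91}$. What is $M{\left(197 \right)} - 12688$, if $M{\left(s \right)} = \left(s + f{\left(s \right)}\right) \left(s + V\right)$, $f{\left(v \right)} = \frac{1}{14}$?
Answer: $\frac{472742037}{18200} \approx 25975.0$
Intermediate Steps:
$f{\left(v \right)} = \frac{1}{14}$
$V = - \frac{1057}{1300}$ ($V = \left(-11\right) \left(- \frac{1}{100}\right) - \frac{12}{13} = \frac{11}{100} - \frac{12}{13} = - \frac{1057}{1300} \approx -0.81308$)
$M{\left(s \right)} = \left(- \frac{1057}{1300} + s\right) \left(\frac{1}{14} + s\right)$ ($M{\left(s \right)} = \left(s + \frac{1}{14}\right) \left(s - \frac{1057}{1300}\right) = \left(\frac{1}{14} + s\right) \left(- \frac{1057}{1300} + s\right) = \left(- \frac{1057}{1300} + s\right) \left(\frac{1}{14} + s\right)$)
$M{\left(197 \right)} - 12688 = \left(- \frac{151}{2600} + 197^{2} - \frac{1329553}{9100}\right) - 12688 = \left(- \frac{151}{2600} + 38809 - \frac{1329553}{9100}\right) - 12688 = \frac{703663637}{18200} - 12688 = \frac{472742037}{18200}$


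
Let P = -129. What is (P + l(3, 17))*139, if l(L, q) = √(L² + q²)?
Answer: -17931 + 139*√298 ≈ -15531.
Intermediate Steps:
(P + l(3, 17))*139 = (-129 + √(3² + 17²))*139 = (-129 + √(9 + 289))*139 = (-129 + √298)*139 = -17931 + 139*√298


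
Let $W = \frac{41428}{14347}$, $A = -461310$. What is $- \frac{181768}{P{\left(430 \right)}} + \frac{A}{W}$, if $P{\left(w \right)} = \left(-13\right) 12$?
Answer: $- \frac{128117798527}{807846} \approx -1.5859 \cdot 10^{5}$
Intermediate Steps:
$P{\left(w \right)} = -156$
$W = \frac{41428}{14347}$ ($W = 41428 \cdot \frac{1}{14347} = \frac{41428}{14347} \approx 2.8876$)
$- \frac{181768}{P{\left(430 \right)}} + \frac{A}{W} = - \frac{181768}{-156} - \frac{461310}{\frac{41428}{14347}} = \left(-181768\right) \left(- \frac{1}{156}\right) - \frac{3309207285}{20714} = \frac{45442}{39} - \frac{3309207285}{20714} = - \frac{128117798527}{807846}$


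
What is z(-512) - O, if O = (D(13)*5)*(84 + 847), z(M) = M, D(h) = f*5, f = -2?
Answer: 46038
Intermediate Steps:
D(h) = -10 (D(h) = -2*5 = -10)
O = -46550 (O = (-10*5)*(84 + 847) = -50*931 = -46550)
z(-512) - O = -512 - 1*(-46550) = -512 + 46550 = 46038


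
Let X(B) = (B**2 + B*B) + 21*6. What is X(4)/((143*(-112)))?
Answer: -79/8008 ≈ -0.0098651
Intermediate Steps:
X(B) = 126 + 2*B**2 (X(B) = (B**2 + B**2) + 126 = 2*B**2 + 126 = 126 + 2*B**2)
X(4)/((143*(-112))) = (126 + 2*4**2)/((143*(-112))) = (126 + 2*16)/(-16016) = (126 + 32)*(-1/16016) = 158*(-1/16016) = -79/8008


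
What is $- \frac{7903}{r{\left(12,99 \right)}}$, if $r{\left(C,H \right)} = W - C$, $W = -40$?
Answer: $\frac{7903}{52} \approx 151.98$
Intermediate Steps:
$r{\left(C,H \right)} = -40 - C$
$- \frac{7903}{r{\left(12,99 \right)}} = - \frac{7903}{-40 - 12} = - \frac{7903}{-52} = \left(-7903\right) \left(- \frac{1}{52}\right) = \frac{7903}{52}$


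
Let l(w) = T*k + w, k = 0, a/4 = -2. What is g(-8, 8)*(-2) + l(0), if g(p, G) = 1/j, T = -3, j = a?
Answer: ¼ ≈ 0.25000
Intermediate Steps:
a = -8 (a = 4*(-2) = -8)
j = -8
l(w) = w (l(w) = -3*0 + w = 0 + w = w)
g(p, G) = -⅛ (g(p, G) = 1/(-8) = -⅛)
g(-8, 8)*(-2) + l(0) = -⅛*(-2) + 0 = ¼ + 0 = ¼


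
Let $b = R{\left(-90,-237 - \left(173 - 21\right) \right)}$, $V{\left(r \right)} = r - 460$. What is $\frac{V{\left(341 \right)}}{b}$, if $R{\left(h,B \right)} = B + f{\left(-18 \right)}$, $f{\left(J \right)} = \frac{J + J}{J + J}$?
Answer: $\frac{119}{388} \approx 0.3067$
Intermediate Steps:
$f{\left(J \right)} = 1$ ($f{\left(J \right)} = \frac{2 J}{2 J} = 2 J \frac{1}{2 J} = 1$)
$V{\left(r \right)} = -460 + r$
$R{\left(h,B \right)} = 1 + B$ ($R{\left(h,B \right)} = B + 1 = 1 + B$)
$b = -388$ ($b = 1 - \left(410 - 21\right) = 1 - 389 = -388$)
$\frac{V{\left(341 \right)}}{b} = \frac{-460 + 341}{-388} = \left(-119\right) \left(- \frac{1}{388}\right) = \frac{119}{388}$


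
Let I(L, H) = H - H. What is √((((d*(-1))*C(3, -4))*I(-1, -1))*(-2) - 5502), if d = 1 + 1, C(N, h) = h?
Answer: I*√5502 ≈ 74.175*I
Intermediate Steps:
I(L, H) = 0
d = 2
√((((d*(-1))*C(3, -4))*I(-1, -1))*(-2) - 5502) = √((((2*(-1))*(-4))*0)*(-2) - 5502) = √((-2*(-4)*0)*(-2) - 5502) = √((8*0)*(-2) - 5502) = √(0*(-2) - 5502) = √(0 - 5502) = √(-5502) = I*√5502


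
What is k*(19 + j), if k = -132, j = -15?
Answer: -528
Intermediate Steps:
k*(19 + j) = -132*(19 - 15) = -132*4 = -528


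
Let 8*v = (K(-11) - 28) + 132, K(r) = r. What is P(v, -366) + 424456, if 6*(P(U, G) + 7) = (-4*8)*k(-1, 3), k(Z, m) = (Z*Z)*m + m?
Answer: 424417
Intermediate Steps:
k(Z, m) = m + m*Z² (k(Z, m) = Z²*m + m = m*Z² + m = m + m*Z²)
v = 93/8 (v = ((-11 - 28) + 132)/8 = (-39 + 132)/8 = (⅛)*93 = 93/8 ≈ 11.625)
P(U, G) = -39 (P(U, G) = -7 + ((-4*8)*(3*(1 + (-1)²)))/6 = -7 + (-96*(1 + 1))/6 = -7 + (-96*2)/6 = -7 + (-32*6)/6 = -7 + (⅙)*(-192) = -7 - 32 = -39)
P(v, -366) + 424456 = -39 + 424456 = 424417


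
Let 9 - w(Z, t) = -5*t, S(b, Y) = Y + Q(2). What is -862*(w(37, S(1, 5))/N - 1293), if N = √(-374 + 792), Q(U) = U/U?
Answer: 1114566 - 16809*√418/209 ≈ 1.1129e+6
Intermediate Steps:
Q(U) = 1
S(b, Y) = 1 + Y (S(b, Y) = Y + 1 = 1 + Y)
w(Z, t) = 9 + 5*t (w(Z, t) = 9 - (-5)*t = 9 + 5*t)
N = √418 ≈ 20.445
-862*(w(37, S(1, 5))/N - 1293) = -862*((9 + 5*(1 + 5))/(√418) - 1293) = -862*((9 + 5*6)*(√418/418) - 1293) = -862*((9 + 30)*(√418/418) - 1293) = -862*(39*(√418/418) - 1293) = -862*(39*√418/418 - 1293) = -862*(-1293 + 39*√418/418) = 1114566 - 16809*√418/209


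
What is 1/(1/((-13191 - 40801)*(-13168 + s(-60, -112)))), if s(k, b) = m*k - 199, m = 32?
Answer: 825375704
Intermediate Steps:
s(k, b) = -199 + 32*k (s(k, b) = 32*k - 199 = -199 + 32*k)
1/(1/((-13191 - 40801)*(-13168 + s(-60, -112)))) = 1/(1/((-13191 - 40801)*(-13168 + (-199 + 32*(-60))))) = 1/(1/(-53992*(-13168 + (-199 - 1920)))) = 1/(1/(-53992*(-13168 - 2119))) = 1/(1/(-53992*(-15287))) = 1/(1/825375704) = 825375704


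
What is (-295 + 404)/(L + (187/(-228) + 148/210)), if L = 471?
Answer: 289940/1252553 ≈ 0.23148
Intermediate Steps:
(-295 + 404)/(L + (187/(-228) + 148/210)) = (-295 + 404)/(471 + (187/(-228) + 148/210)) = 109/(471 + (187*(-1/228) + 148*(1/210))) = 109/(471 + (-187/228 + 74/105)) = 109/(471 - 307/2660) = 109/(1252553/2660) = 109*(2660/1252553) = 289940/1252553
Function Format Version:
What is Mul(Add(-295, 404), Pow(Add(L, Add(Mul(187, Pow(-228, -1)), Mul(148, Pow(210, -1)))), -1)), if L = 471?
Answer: Rational(289940, 1252553) ≈ 0.23148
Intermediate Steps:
Mul(Add(-295, 404), Pow(Add(L, Add(Mul(187, Pow(-228, -1)), Mul(148, Pow(210, -1)))), -1)) = Mul(Add(-295, 404), Pow(Add(471, Add(Mul(187, Pow(-228, -1)), Mul(148, Pow(210, -1)))), -1)) = Mul(109, Pow(Add(471, Add(Mul(187, Rational(-1, 228)), Mul(148, Rational(1, 210)))), -1)) = Mul(109, Pow(Add(471, Add(Rational(-187, 228), Rational(74, 105))), -1)) = Mul(109, Pow(Add(471, Rational(-307, 2660)), -1)) = Mul(109, Pow(Rational(1252553, 2660), -1)) = Mul(109, Rational(2660, 1252553)) = Rational(289940, 1252553)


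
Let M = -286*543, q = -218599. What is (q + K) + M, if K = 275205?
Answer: -98692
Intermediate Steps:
M = -155298
(q + K) + M = (-218599 + 275205) - 155298 = 56606 - 155298 = -98692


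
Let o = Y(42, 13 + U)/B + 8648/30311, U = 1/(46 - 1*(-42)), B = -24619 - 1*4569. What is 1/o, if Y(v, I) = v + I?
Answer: 77855137184/22066032961 ≈ 3.5283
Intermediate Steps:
B = -29188 (B = -24619 - 4569 = -29188)
U = 1/88 (U = 1/(46 + 42) = 1/88 ≈ 0.011364)
Y(v, I) = I + v
o = 22066032961/77855137184 (o = ((13 + 1/88) + 42)/(-29188) + 8648/30311 = (1145/88 + 42)*(-1/29188) + 8648*(1/30311) = (4841/88)*(-1/29188) + 8648/30311 = -4841/2568544 + 8648/30311 = 22066032961/77855137184 ≈ 0.28342)
1/o = 1/(22066032961/77855137184) = 77855137184/22066032961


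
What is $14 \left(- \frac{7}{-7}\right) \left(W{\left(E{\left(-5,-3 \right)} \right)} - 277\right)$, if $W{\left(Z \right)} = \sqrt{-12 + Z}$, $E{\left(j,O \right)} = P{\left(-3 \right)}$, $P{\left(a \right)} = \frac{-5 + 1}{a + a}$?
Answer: $-3878 + \frac{14 i \sqrt{102}}{3} \approx -3878.0 + 47.131 i$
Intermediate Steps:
$P{\left(a \right)} = - \frac{2}{a}$ ($P{\left(a \right)} = - \frac{4}{2 a} = - 4 \frac{1}{2 a} = - \frac{2}{a}$)
$E{\left(j,O \right)} = \frac{2}{3}$ ($E{\left(j,O \right)} = - \frac{2}{-3} = \left(-2\right) \left(- \frac{1}{3}\right) = \frac{2}{3}$)
$14 \left(- \frac{7}{-7}\right) \left(W{\left(E{\left(-5,-3 \right)} \right)} - 277\right) = 14 \left(- \frac{7}{-7}\right) \left(\sqrt{-12 + \frac{2}{3}} - 277\right) = 14 \left(\left(-7\right) \left(- \frac{1}{7}\right)\right) \left(\sqrt{- \frac{34}{3}} - 277\right) = 14 \cdot 1 \left(\frac{i \sqrt{102}}{3} - 277\right) = 14 \left(-277 + \frac{i \sqrt{102}}{3}\right) = -3878 + \frac{14 i \sqrt{102}}{3}$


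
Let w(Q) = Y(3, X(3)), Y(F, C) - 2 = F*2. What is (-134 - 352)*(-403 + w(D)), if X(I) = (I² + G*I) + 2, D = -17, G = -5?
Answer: 191970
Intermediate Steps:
X(I) = 2 + I² - 5*I (X(I) = (I² - 5*I) + 2 = 2 + I² - 5*I)
Y(F, C) = 2 + 2*F (Y(F, C) = 2 + F*2 = 2 + 2*F)
w(Q) = 8 (w(Q) = 2 + 2*3 = 2 + 6 = 8)
(-134 - 352)*(-403 + w(D)) = (-134 - 352)*(-403 + 8) = -486*(-395) = 191970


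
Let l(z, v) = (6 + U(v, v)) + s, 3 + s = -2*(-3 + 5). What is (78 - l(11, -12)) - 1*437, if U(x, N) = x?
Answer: -346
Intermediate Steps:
s = -7 (s = -3 - 2*(-3 + 5) = -3 - 2*2 = -3 - 4 = -7)
l(z, v) = -1 + v (l(z, v) = (6 + v) - 7 = -1 + v)
(78 - l(11, -12)) - 1*437 = (78 - (-1 - 12)) - 1*437 = (78 - 1*(-13)) - 437 = (78 + 13) - 437 = 91 - 437 = -346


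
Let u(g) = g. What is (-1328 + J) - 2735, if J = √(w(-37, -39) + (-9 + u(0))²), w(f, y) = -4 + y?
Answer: -4063 + √38 ≈ -4056.8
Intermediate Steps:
J = √38 (J = √((-4 - 39) + (-9 + 0)²) = √(-43 + (-9)²) = √(-43 + 81) = √38 ≈ 6.1644)
(-1328 + J) - 2735 = (-1328 + √38) - 2735 = -4063 + √38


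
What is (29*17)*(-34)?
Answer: -16762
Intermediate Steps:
(29*17)*(-34) = 493*(-34) = -16762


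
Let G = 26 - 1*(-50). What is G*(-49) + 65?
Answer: -3659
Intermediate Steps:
G = 76 (G = 26 + 50 = 76)
G*(-49) + 65 = 76*(-49) + 65 = -3724 + 65 = -3659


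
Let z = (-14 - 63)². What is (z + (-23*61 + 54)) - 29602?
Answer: -25022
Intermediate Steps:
z = 5929 (z = (-77)² = 5929)
(z + (-23*61 + 54)) - 29602 = (5929 + (-23*61 + 54)) - 29602 = (5929 + (-1403 + 54)) - 29602 = (5929 - 1349) - 29602 = 4580 - 29602 = -25022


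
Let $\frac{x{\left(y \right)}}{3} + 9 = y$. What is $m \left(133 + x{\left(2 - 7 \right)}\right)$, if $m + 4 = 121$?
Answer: $10647$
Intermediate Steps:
$m = 117$ ($m = -4 + 121 = 117$)
$x{\left(y \right)} = -27 + 3 y$
$m \left(133 + x{\left(2 - 7 \right)}\right) = 117 \left(133 - \left(27 - 3 \left(2 - 7\right)\right)\right) = 117 \left(133 + \left(-27 + 3 \left(-5\right)\right)\right) = 117 \left(133 - 42\right) = 117 \cdot 91 = 10647$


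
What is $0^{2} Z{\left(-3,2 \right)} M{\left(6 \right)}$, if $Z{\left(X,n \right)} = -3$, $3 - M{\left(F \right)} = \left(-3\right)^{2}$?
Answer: $0$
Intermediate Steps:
$M{\left(F \right)} = -6$ ($M{\left(F \right)} = 3 - \left(-3\right)^{2} = 3 - 9 = -6$)
$0^{2} Z{\left(-3,2 \right)} M{\left(6 \right)} = 0^{2} \left(-3\right) \left(-6\right) = 0 \left(-3\right) \left(-6\right) = 0 \left(-6\right) = 0$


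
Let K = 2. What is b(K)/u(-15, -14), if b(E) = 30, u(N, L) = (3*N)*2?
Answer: -⅓ ≈ -0.33333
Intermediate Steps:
u(N, L) = 6*N
b(K)/u(-15, -14) = 30/((6*(-15))) = 30/(-90) = 30*(-1/90) = -⅓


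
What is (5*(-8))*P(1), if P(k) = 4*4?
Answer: -640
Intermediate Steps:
P(k) = 16
(5*(-8))*P(1) = (5*(-8))*16 = -40*16 = -640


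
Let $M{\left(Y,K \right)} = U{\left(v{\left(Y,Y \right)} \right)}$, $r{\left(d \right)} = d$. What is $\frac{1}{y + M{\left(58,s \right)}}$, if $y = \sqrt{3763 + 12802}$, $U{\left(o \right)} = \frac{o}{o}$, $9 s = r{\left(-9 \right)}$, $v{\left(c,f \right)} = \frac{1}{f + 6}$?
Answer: $- \frac{1}{16564} + \frac{\sqrt{16565}}{16564} \approx 0.0077098$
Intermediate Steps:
$v{\left(c,f \right)} = \frac{1}{6 + f}$
$s = -1$ ($s = \frac{1}{9} \left(-9\right) = -1$)
$U{\left(o \right)} = 1$
$M{\left(Y,K \right)} = 1$
$y = \sqrt{16565} \approx 128.71$
$\frac{1}{y + M{\left(58,s \right)}} = \frac{1}{\sqrt{16565} + 1} = \frac{1}{1 + \sqrt{16565}}$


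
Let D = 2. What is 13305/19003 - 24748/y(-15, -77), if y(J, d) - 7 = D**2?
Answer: -470139889/209033 ≈ -2249.1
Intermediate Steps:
y(J, d) = 11 (y(J, d) = 7 + 2**2 = 7 + 4 = 11)
13305/19003 - 24748/y(-15, -77) = 13305/19003 - 24748/11 = -470139889/209033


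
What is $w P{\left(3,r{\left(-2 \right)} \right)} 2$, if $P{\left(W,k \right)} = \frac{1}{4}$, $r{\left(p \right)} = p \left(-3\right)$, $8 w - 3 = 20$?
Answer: $\frac{23}{16} \approx 1.4375$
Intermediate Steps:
$w = \frac{23}{8}$ ($w = \frac{3}{8} + \frac{1}{8} \cdot 20 = \frac{3}{8} + \frac{5}{2} = \frac{23}{8} \approx 2.875$)
$r{\left(p \right)} = - 3 p$
$P{\left(W,k \right)} = \frac{1}{4}$
$w P{\left(3,r{\left(-2 \right)} \right)} 2 = \frac{23}{8} \cdot \frac{1}{4} \cdot 2 = \frac{23}{32} \cdot 2 = \frac{23}{16}$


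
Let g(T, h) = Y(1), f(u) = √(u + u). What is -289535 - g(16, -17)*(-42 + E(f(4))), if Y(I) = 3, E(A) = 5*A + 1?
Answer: -289412 - 30*√2 ≈ -2.8945e+5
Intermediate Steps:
f(u) = √2*√u (f(u) = √(2*u) = √2*√u)
E(A) = 1 + 5*A
g(T, h) = 3
-289535 - g(16, -17)*(-42 + E(f(4))) = -289535 - 3*(-42 + (1 + 5*(√2*√4))) = -289535 - 3*(-42 + (1 + 5*(√2*2))) = -289535 - 3*(-42 + (1 + 5*(2*√2))) = -289535 - 3*(-42 + (1 + 10*√2)) = -289535 - 3*(-41 + 10*√2) = -289535 - (-123 + 30*√2) = -289535 + (123 - 30*√2) = -289412 - 30*√2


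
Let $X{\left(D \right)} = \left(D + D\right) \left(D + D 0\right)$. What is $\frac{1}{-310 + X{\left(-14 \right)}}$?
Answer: $\frac{1}{82} \approx 0.012195$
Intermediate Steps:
$X{\left(D \right)} = 2 D^{2}$ ($X{\left(D \right)} = 2 D \left(D + 0\right) = 2 D D = 2 D^{2}$)
$\frac{1}{-310 + X{\left(-14 \right)}} = \frac{1}{-310 + 2 \left(-14\right)^{2}} = \frac{1}{-310 + 2 \cdot 196} = \frac{1}{-310 + 392} = \frac{1}{82}$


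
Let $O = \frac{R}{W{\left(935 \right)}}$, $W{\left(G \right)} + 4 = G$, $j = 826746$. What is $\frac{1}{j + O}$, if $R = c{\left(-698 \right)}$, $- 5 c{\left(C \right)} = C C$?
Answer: $\frac{4655}{3848015426} \approx 1.2097 \cdot 10^{-6}$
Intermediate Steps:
$c{\left(C \right)} = - \frac{C^{2}}{5}$ ($c{\left(C \right)} = - \frac{C C}{5} = - \frac{C^{2}}{5}$)
$W{\left(G \right)} = -4 + G$
$R = - \frac{487204}{5}$ ($R = - \frac{\left(-698\right)^{2}}{5} = \left(- \frac{1}{5}\right) 487204 = - \frac{487204}{5} \approx -97441.0$)
$O = - \frac{487204}{4655}$ ($O = - \frac{487204}{5 \left(-4 + 935\right)} = - \frac{487204}{5 \cdot 931} = \left(- \frac{487204}{5}\right) \frac{1}{931} = - \frac{487204}{4655} \approx -104.66$)
$\frac{1}{j + O} = \frac{1}{826746 - \frac{487204}{4655}} = \frac{1}{\frac{3848015426}{4655}} = \frac{4655}{3848015426}$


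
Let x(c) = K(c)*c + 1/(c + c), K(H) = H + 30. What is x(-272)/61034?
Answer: 35808255/33202496 ≈ 1.0785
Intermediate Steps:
K(H) = 30 + H
x(c) = 1/(2*c) + c*(30 + c) (x(c) = (30 + c)*c + 1/(c + c) = c*(30 + c) + 1/(2*c) = 1/(2*c) + c*(30 + c))
x(-272)/61034 = ((-272)**2 + (1/2)/(-272) + 30*(-272))/61034 = (73984 + (1/2)*(-1/272) - 8160)*(1/61034) = (73984 - 1/544 - 8160)*(1/61034) = (35808255/544)*(1/61034) = 35808255/33202496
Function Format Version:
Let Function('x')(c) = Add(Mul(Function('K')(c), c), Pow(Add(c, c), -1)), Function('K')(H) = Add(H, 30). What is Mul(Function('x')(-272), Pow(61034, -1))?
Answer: Rational(35808255, 33202496) ≈ 1.0785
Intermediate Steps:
Function('K')(H) = Add(30, H)
Function('x')(c) = Add(Mul(Rational(1, 2), Pow(c, -1)), Mul(c, Add(30, c))) (Function('x')(c) = Add(Mul(Add(30, c), c), Pow(Add(c, c), -1)) = Add(Mul(c, Add(30, c)), Pow(Mul(2, c), -1)) = Add(Mul(c, Add(30, c)), Mul(Rational(1, 2), Pow(c, -1))) = Add(Mul(Rational(1, 2), Pow(c, -1)), Mul(c, Add(30, c))))
Mul(Function('x')(-272), Pow(61034, -1)) = Mul(Add(Pow(-272, 2), Mul(Rational(1, 2), Pow(-272, -1)), Mul(30, -272)), Pow(61034, -1)) = Mul(Add(73984, Mul(Rational(1, 2), Rational(-1, 272)), -8160), Rational(1, 61034)) = Mul(Add(73984, Rational(-1, 544), -8160), Rational(1, 61034)) = Mul(Rational(35808255, 544), Rational(1, 61034)) = Rational(35808255, 33202496)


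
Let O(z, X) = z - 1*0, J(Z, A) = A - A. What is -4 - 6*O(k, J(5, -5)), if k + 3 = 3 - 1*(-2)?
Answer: -16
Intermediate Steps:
J(Z, A) = 0
k = 2 (k = -3 + (3 - 1*(-2)) = -3 + (3 + 2) = -3 + 5 = 2)
O(z, X) = z (O(z, X) = z + 0 = z)
-4 - 6*O(k, J(5, -5)) = -4 - 6*2 = -4 - 12 = -16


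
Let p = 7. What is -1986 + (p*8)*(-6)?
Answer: -2322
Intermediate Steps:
-1986 + (p*8)*(-6) = -1986 + (7*8)*(-6) = -1986 + 56*(-6) = -1986 - 336 = -2322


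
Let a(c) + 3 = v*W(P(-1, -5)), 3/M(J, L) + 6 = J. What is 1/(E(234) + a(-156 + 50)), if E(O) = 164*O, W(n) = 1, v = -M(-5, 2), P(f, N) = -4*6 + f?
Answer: 11/422106 ≈ 2.6060e-5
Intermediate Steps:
M(J, L) = 3/(-6 + J)
P(f, N) = -24 + f
v = 3/11 (v = -3/(-6 - 5) = -3/(-11) = -3*(-1)/11 = -1*(-3/11) = 3/11 ≈ 0.27273)
a(c) = -30/11 (a(c) = -3 + (3/11)*1 = -3 + 3/11 = -30/11)
1/(E(234) + a(-156 + 50)) = 1/(164*234 - 30/11) = 1/(38376 - 30/11) = 1/(422106/11) = 11/422106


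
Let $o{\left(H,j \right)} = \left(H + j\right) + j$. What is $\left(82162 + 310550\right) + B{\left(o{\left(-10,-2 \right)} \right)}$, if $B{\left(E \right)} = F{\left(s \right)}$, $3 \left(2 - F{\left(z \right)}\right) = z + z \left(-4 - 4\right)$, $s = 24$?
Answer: $392770$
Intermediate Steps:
$o{\left(H,j \right)} = H + 2 j$
$F{\left(z \right)} = 2 + \frac{7 z}{3}$ ($F{\left(z \right)} = 2 - \frac{z + z \left(-4 - 4\right)}{3} = 2 - \frac{z + z \left(-8\right)}{3} = 2 - \frac{z - 8 z}{3} = 2 - \frac{\left(-7\right) z}{3} = 2 + \frac{7 z}{3}$)
$B{\left(E \right)} = 58$ ($B{\left(E \right)} = 2 + \frac{7}{3} \cdot 24 = 2 + 56 = 58$)
$\left(82162 + 310550\right) + B{\left(o{\left(-10,-2 \right)} \right)} = \left(82162 + 310550\right) + 58 = 392712 + 58 = 392770$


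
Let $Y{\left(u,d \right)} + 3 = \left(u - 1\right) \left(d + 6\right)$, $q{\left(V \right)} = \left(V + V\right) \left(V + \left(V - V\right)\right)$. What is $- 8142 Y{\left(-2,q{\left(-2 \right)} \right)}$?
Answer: $366390$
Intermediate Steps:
$q{\left(V \right)} = 2 V^{2}$ ($q{\left(V \right)} = 2 V \left(V + 0\right) = 2 V V = 2 V^{2}$)
$Y{\left(u,d \right)} = -3 + \left(-1 + u\right) \left(6 + d\right)$ ($Y{\left(u,d \right)} = -3 + \left(u - 1\right) \left(d + 6\right) = -3 + \left(-1 + u\right) \left(6 + d\right)$)
$- 8142 Y{\left(-2,q{\left(-2 \right)} \right)} = - 8142 \left(-9 - 2 \left(-2\right)^{2} + 6 \left(-2\right) + 2 \left(-2\right)^{2} \left(-2\right)\right) = - 8142 \left(-9 - 2 \cdot 4 - 12 + 2 \cdot 4 \left(-2\right)\right) = - 8142 \left(-9 - 8 - 12 + 8 \left(-2\right)\right) = - 8142 \left(-9 - 8 - 12 - 16\right) = \left(-8142\right) \left(-45\right) = 366390$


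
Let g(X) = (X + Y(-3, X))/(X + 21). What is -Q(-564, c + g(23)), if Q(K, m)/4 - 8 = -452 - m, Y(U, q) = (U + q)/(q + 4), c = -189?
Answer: 303581/297 ≈ 1022.2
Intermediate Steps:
Y(U, q) = (U + q)/(4 + q)
g(X) = (X + (-3 + X)/(4 + X))/(21 + X) (g(X) = (X + (-3 + X)/(4 + X))/(X + 21) = (X + (-3 + X)/(4 + X))/(21 + X))
Q(K, m) = -1776 - 4*m (Q(K, m) = 32 + 4*(-452 - m) = 32 + (-1808 - 4*m) = -1776 - 4*m)
-Q(-564, c + g(23)) = -(-1776 - 4*(-189 + (-3 + 23 + 23*(4 + 23))/((4 + 23)*(21 + 23)))) = -(-1776 - 4*(-189 + (-3 + 23 + 23*27)/(27*44))) = -(-1776 - 4*(-189 + (1/27)*(1/44)*(-3 + 23 + 621))) = -(-1776 - 4*(-189 + (1/27)*(1/44)*641)) = -(-1776 - 4*(-189 + 641/1188)) = -(-1776 - 4*(-223891/1188)) = -(-1776 + 223891/297) = -1*(-303581/297) = 303581/297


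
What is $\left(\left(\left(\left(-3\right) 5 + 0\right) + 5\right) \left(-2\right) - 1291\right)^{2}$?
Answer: $1615441$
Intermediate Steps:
$\left(\left(\left(\left(-3\right) 5 + 0\right) + 5\right) \left(-2\right) - 1291\right)^{2} = \left(\left(\left(-15 + 0\right) + 5\right) \left(-2\right) - 1291\right)^{2} = \left(\left(-15 + 5\right) \left(-2\right) - 1291\right)^{2} = \left(\left(-10\right) \left(-2\right) - 1291\right)^{2} = \left(20 - 1291\right)^{2} = \left(-1271\right)^{2} = 1615441$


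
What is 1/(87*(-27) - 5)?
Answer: -1/2354 ≈ -0.00042481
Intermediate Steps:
1/(87*(-27) - 5) = 1/(-2349 - 5) = 1/(-2354) = -1/2354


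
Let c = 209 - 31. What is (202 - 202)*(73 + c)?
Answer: 0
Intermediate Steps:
c = 178
(202 - 202)*(73 + c) = (202 - 202)*(73 + 178) = 0*251 = 0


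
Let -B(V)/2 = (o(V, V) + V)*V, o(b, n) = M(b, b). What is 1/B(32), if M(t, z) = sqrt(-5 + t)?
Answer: -1/1994 + 3*sqrt(3)/63808 ≈ -0.00042007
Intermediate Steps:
o(b, n) = sqrt(-5 + b)
B(V) = -2*V*(V + sqrt(-5 + V)) (B(V) = -2*(sqrt(-5 + V) + V)*V = -2*(V + sqrt(-5 + V))*V = -2*V*(V + sqrt(-5 + V)))
1/B(32) = 1/(-2*32*(32 + sqrt(-5 + 32))) = 1/(-2*32*(32 + sqrt(27))) = 1/(-2*32*(32 + 3*sqrt(3))) = 1/(-2048 - 192*sqrt(3))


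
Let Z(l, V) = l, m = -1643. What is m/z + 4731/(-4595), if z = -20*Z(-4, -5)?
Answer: -1585613/73520 ≈ -21.567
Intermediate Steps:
z = 80 (z = -20*(-4) = 80)
m/z + 4731/(-4595) = -1643/80 + 4731/(-4595) = -1643*1/80 + 4731*(-1/4595) = -1643/80 - 4731/4595 = -1585613/73520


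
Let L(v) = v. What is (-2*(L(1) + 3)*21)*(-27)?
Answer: 4536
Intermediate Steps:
(-2*(L(1) + 3)*21)*(-27) = (-2*(1 + 3)*21)*(-27) = (-2*4*21)*(-27) = -8*21*(-27) = -168*(-27) = 4536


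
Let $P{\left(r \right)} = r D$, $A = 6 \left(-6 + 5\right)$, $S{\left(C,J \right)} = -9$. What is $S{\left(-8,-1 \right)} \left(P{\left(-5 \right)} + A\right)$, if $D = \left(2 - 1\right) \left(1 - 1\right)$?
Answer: $54$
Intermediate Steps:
$A = -6$ ($A = 6 \left(-1\right) = -6$)
$D = 0$ ($D = 1 \cdot 0 = 0$)
$P{\left(r \right)} = 0$ ($P{\left(r \right)} = r 0 = 0$)
$S{\left(-8,-1 \right)} \left(P{\left(-5 \right)} + A\right) = - 9 \left(0 - 6\right) = \left(-9\right) \left(-6\right) = 54$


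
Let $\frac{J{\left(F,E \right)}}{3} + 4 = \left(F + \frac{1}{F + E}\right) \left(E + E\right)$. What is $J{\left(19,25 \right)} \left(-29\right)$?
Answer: $- \frac{1812819}{22} \approx -82401.0$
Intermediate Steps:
$J{\left(F,E \right)} = -12 + 6 E \left(F + \frac{1}{E + F}\right)$ ($J{\left(F,E \right)} = -12 + 3 \left(F + \frac{1}{F + E}\right) \left(E + E\right) = -12 + 3 \left(F + \frac{1}{E + F}\right) 2 E = -12 + 3 \cdot 2 E \left(F + \frac{1}{E + F}\right) = -12 + 6 E \left(F + \frac{1}{E + F}\right)$)
$J{\left(19,25 \right)} \left(-29\right) = \frac{6 \left(\left(-1\right) 25 - 38 + 25 \cdot 19^{2} + 19 \cdot 25^{2}\right)}{25 + 19} \left(-29\right) = \frac{6 \left(-25 - 38 + 25 \cdot 361 + 19 \cdot 625\right)}{44} \left(-29\right) = 6 \cdot \frac{1}{44} \left(-25 - 38 + 9025 + 11875\right) \left(-29\right) = 6 \cdot \frac{1}{44} \cdot 20837 \left(-29\right) = \frac{62511}{22} \left(-29\right) = - \frac{1812819}{22}$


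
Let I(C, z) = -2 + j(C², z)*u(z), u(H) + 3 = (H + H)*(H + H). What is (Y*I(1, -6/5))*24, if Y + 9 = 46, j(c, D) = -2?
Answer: -166944/25 ≈ -6677.8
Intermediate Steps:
Y = 37 (Y = -9 + 46 = 37)
u(H) = -3 + 4*H² (u(H) = -3 + (H + H)*(H + H) = -3 + (2*H)*(2*H) = -3 + 4*H²)
I(C, z) = 4 - 8*z² (I(C, z) = -2 - 2*(-3 + 4*z²) = -2 + (6 - 8*z²) = 4 - 8*z²)
(Y*I(1, -6/5))*24 = (37*(4 - 8*(-6/5)²))*24 = (37*(4 - 8*36/25))*24 = (37*(4 - 288/25))*24 = (37*(-188/25))*24 = -6956/25*24 = -166944/25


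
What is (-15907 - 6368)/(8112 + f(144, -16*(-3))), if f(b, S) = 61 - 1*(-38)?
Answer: -7425/2737 ≈ -2.7128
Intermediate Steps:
f(b, S) = 99 (f(b, S) = 61 + 38 = 99)
(-15907 - 6368)/(8112 + f(144, -16*(-3))) = (-15907 - 6368)/(8112 + 99) = -22275/8211 = -22275*1/8211 = -7425/2737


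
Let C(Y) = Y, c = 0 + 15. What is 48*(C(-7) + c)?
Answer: 384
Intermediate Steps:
c = 15
48*(C(-7) + c) = 48*(-7 + 15) = 48*8 = 384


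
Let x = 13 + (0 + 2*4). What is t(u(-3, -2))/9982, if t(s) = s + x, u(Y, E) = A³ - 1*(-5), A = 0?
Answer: 13/4991 ≈ 0.0026047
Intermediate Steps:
x = 21 (x = 13 + (0 + 8) = 13 + 8 = 21)
u(Y, E) = 5 (u(Y, E) = 0³ - 1*(-5) = 0 + 5 = 5)
t(s) = 21 + s (t(s) = s + 21 = 21 + s)
t(u(-3, -2))/9982 = (21 + 5)/9982 = 26*(1/9982) = 13/4991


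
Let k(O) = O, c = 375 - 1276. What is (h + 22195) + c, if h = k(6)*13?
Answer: 21372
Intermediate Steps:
c = -901
h = 78 (h = 6*13 = 78)
(h + 22195) + c = (78 + 22195) - 901 = 22273 - 901 = 21372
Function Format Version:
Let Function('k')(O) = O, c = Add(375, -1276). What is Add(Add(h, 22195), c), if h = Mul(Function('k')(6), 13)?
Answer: 21372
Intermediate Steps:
c = -901
h = 78 (h = Mul(6, 13) = 78)
Add(Add(h, 22195), c) = Add(Add(78, 22195), -901) = Add(22273, -901) = 21372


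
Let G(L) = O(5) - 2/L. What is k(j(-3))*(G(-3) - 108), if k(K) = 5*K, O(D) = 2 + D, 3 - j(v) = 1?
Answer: -3010/3 ≈ -1003.3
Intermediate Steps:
j(v) = 2 (j(v) = 3 - 1*1 = 3 - 1 = 2)
G(L) = 7 - 2/L (G(L) = (2 + 5) - 2/L = 7 - 2/L)
k(j(-3))*(G(-3) - 108) = (5*2)*((7 - 2/(-3)) - 108) = 10*((7 - 2*(-⅓)) - 108) = 10*((7 + ⅔) - 108) = 10*(23/3 - 108) = 10*(-301/3) = -3010/3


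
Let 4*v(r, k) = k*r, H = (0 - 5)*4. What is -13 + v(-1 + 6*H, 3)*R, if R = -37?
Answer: 13379/4 ≈ 3344.8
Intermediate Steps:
H = -20 (H = -5*4 = -20)
v(r, k) = k*r/4 (v(r, k) = (k*r)/4 = k*r/4)
-13 + v(-1 + 6*H, 3)*R = -13 + ((1/4)*3*(-1 + 6*(-20)))*(-37) = -13 + ((1/4)*3*(-1 - 120))*(-37) = -13 + ((1/4)*3*(-121))*(-37) = -13 - 363/4*(-37) = -13 + 13431/4 = 13379/4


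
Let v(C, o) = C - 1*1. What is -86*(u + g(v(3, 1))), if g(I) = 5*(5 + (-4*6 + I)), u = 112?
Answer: -2322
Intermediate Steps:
v(C, o) = -1 + C (v(C, o) = C - 1 = -1 + C)
g(I) = -95 + 5*I (g(I) = 5*(5 + (-24 + I)) = 5*(-19 + I) = -95 + 5*I)
-86*(u + g(v(3, 1))) = -86*(112 + (-95 + 5*(-1 + 3))) = -86*(112 + (-95 + 5*2)) = -86*(112 + (-95 + 10)) = -86*(112 - 85) = -86*27 = -2322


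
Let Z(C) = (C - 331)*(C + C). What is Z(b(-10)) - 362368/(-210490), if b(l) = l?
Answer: 717952084/105245 ≈ 6821.7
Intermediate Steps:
Z(C) = 2*C*(-331 + C) (Z(C) = (-331 + C)*(2*C) = 2*C*(-331 + C))
Z(b(-10)) - 362368/(-210490) = 2*(-10)*(-331 - 10) - 362368/(-210490) = 2*(-10)*(-341) - 362368*(-1/210490) = 6820 + 181184/105245 = 717952084/105245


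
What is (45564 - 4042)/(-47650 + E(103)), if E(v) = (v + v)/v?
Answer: -20761/23824 ≈ -0.87143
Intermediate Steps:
E(v) = 2 (E(v) = (2*v)/v = 2)
(45564 - 4042)/(-47650 + E(103)) = (45564 - 4042)/(-47650 + 2) = 41522/(-47648) = 41522*(-1/47648) = -20761/23824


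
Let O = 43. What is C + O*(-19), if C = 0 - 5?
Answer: -822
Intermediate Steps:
C = -5
C + O*(-19) = -5 + 43*(-19) = -5 - 817 = -822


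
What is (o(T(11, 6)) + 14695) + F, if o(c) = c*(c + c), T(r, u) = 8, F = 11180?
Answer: 26003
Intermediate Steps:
o(c) = 2*c**2 (o(c) = c*(2*c) = 2*c**2)
(o(T(11, 6)) + 14695) + F = (2*8**2 + 14695) + 11180 = (2*64 + 14695) + 11180 = (128 + 14695) + 11180 = 14823 + 11180 = 26003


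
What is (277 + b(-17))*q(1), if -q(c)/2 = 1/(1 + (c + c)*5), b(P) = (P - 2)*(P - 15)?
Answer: -1770/11 ≈ -160.91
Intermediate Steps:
b(P) = (-15 + P)*(-2 + P) (b(P) = (-2 + P)*(-15 + P) = (-15 + P)*(-2 + P))
q(c) = -2/(1 + 10*c) (q(c) = -2/(1 + (c + c)*5) = -2/(1 + (2*c)*5) = -2/(1 + 10*c))
(277 + b(-17))*q(1) = (277 + (30 + (-17)**2 - 17*(-17)))*(-2/(1 + 10*1)) = (277 + (30 + 289 + 289))*(-2/(1 + 10)) = (277 + 608)*(-2/11) = 885*(-2*1/11) = 885*(-2/11) = -1770/11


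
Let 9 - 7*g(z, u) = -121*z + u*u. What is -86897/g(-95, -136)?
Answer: 608279/29982 ≈ 20.288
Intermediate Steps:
g(z, u) = 9/7 - u²/7 + 121*z/7 (g(z, u) = 9/7 - (-121*z + u*u)/7 = 9/7 - (-121*z + u²)/7 = 9/7 - (u² - 121*z)/7 = 9/7 + (-u²/7 + 121*z/7) = 9/7 - u²/7 + 121*z/7)
-86897/g(-95, -136) = -86897/(9/7 - ⅐*(-136)² + (121/7)*(-95)) = -86897/(9/7 - ⅐*18496 - 11495/7) = -86897/(9/7 - 18496/7 - 11495/7) = -86897/(-29982/7) = -86897*(-7/29982) = 608279/29982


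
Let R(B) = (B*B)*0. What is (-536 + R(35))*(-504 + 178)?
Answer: 174736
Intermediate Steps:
R(B) = 0 (R(B) = B²*0 = 0)
(-536 + R(35))*(-504 + 178) = (-536 + 0)*(-504 + 178) = -536*(-326) = 174736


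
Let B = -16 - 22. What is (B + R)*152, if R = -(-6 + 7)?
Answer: -5928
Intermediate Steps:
B = -38
R = -1 (R = -1*1 = -1)
(B + R)*152 = (-38 - 1)*152 = -39*152 = -5928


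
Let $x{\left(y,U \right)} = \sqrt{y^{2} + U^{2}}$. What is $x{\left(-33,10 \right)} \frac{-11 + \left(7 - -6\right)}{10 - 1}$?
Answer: $\frac{2 \sqrt{1189}}{9} \approx 7.6626$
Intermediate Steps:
$x{\left(y,U \right)} = \sqrt{U^{2} + y^{2}}$
$x{\left(-33,10 \right)} \frac{-11 + \left(7 - -6\right)}{10 - 1} = \sqrt{10^{2} + \left(-33\right)^{2}} \frac{-11 + \left(7 - -6\right)}{10 - 1} = \sqrt{100 + 1089} \frac{-11 + \left(7 + 6\right)}{9} = \sqrt{1189} \left(-11 + 13\right) \frac{1}{9} = \sqrt{1189} \cdot 2 \cdot \frac{1}{9} = \sqrt{1189} \cdot \frac{2}{9} = \frac{2 \sqrt{1189}}{9}$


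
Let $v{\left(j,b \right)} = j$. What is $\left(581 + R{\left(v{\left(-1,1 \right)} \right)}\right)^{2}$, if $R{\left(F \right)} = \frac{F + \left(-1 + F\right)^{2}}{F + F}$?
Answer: $\frac{1343281}{4} \approx 3.3582 \cdot 10^{5}$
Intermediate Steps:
$R{\left(F \right)} = \frac{F + \left(-1 + F\right)^{2}}{2 F}$
$\left(581 + R{\left(v{\left(-1,1 \right)} \right)}\right)^{2} = \left(581 + \frac{-1 + \left(-1 - 1\right)^{2}}{2 \left(-1\right)}\right)^{2} = \left(581 + \frac{1}{2} \left(-1\right) \left(-1 + \left(-2\right)^{2}\right)\right)^{2} = \left(581 + \frac{1}{2} \left(-1\right) \left(-1 + 4\right)\right)^{2} = \left(581 + \frac{1}{2} \left(-1\right) 3\right)^{2} = \left(581 - \frac{3}{2}\right)^{2} = \left(\frac{1159}{2}\right)^{2} = \frac{1343281}{4}$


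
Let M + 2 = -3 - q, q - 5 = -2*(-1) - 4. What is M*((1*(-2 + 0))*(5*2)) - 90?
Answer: 70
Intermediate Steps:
q = 3 (q = 5 + (-2*(-1) - 4) = 5 + (2 - 4) = 5 - 2 = 3)
M = -8 (M = -2 + (-3 - 1*3) = -2 + (-3 - 3) = -2 - 6 = -8)
M*((1*(-2 + 0))*(5*2)) - 90 = -8*1*(-2 + 0)*5*2 - 90 = -8*1*(-2)*10 - 90 = -(-16)*10 - 90 = -8*(-20) - 90 = 160 - 90 = 70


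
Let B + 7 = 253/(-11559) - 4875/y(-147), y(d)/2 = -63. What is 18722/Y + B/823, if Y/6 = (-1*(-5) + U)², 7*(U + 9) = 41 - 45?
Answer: 10184204636749/68189592576 ≈ 149.35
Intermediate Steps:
y(d) = -126 (y(d) = 2*(-63) = -126)
U = -67/7 (U = -9 + (41 - 45)/7 = -9 + (⅐)*(-4) = -9 - 4/7 = -67/7 ≈ -9.5714)
Y = 6144/49 (Y = 6*(-1*(-5) - 67/7)² = 6*(5 - 67/7)² = 6*(-32/7)² = 6*(1024/49) = 6144/49 ≈ 125.39)
B = 1708267/53942 (B = -7 + (253/(-11559) - 4875/(-126)) = -7 + (253*(-1/11559) - 4875*(-1/126)) = -7 + (-253/11559 + 1625/42) = -7 + 2085861/53942 = 1708267/53942 ≈ 31.669)
18722/Y + B/823 = 18722/(6144/49) + (1708267/53942)/823 = 18722*(49/6144) + (1708267/53942)*(1/823) = 458689/3072 + 1708267/44394266 = 10184204636749/68189592576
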